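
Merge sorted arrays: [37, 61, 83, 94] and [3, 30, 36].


Take 3 from B
Take 30 from B
Take 36 from B

Merged: [3, 30, 36, 37, 61, 83, 94]


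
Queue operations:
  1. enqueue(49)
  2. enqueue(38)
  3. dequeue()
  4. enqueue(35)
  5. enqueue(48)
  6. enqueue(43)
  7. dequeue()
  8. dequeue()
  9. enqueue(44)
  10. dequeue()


enqueue(49) -> [49]
enqueue(38) -> [49, 38]
dequeue()->49, [38]
enqueue(35) -> [38, 35]
enqueue(48) -> [38, 35, 48]
enqueue(43) -> [38, 35, 48, 43]
dequeue()->38, [35, 48, 43]
dequeue()->35, [48, 43]
enqueue(44) -> [48, 43, 44]
dequeue()->48, [43, 44]

Final queue: [43, 44]


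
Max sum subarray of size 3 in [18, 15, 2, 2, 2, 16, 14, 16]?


[0:3]: 35
[1:4]: 19
[2:5]: 6
[3:6]: 20
[4:7]: 32
[5:8]: 46

Max: 46 at [5:8]


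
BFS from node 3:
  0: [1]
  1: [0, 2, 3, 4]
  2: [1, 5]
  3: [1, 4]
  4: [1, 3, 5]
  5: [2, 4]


Visit 3, enqueue [1, 4]
Visit 1, enqueue [0, 2]
Visit 4, enqueue [5]
Visit 0, enqueue []
Visit 2, enqueue []
Visit 5, enqueue []

BFS order: [3, 1, 4, 0, 2, 5]


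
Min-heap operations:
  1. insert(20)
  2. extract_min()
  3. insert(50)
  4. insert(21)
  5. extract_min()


insert(20) -> [20]
extract_min()->20, []
insert(50) -> [50]
insert(21) -> [21, 50]
extract_min()->21, [50]

Final heap: [50]


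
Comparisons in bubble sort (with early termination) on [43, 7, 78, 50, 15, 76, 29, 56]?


Algorithm: bubble sort (with early termination)
Input: [43, 7, 78, 50, 15, 76, 29, 56]
Sorted: [7, 15, 29, 43, 50, 56, 76, 78]

25


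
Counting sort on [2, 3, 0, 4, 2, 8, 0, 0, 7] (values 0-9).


Input: [2, 3, 0, 4, 2, 8, 0, 0, 7]
Counts: [3, 0, 2, 1, 1, 0, 0, 1, 1, 0]

Sorted: [0, 0, 0, 2, 2, 3, 4, 7, 8]


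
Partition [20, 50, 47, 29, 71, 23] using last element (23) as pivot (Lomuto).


Pivot: 23
  20 <= 23: advance i (no swap)
Place pivot at 1: [20, 23, 47, 29, 71, 50]

Partitioned: [20, 23, 47, 29, 71, 50]


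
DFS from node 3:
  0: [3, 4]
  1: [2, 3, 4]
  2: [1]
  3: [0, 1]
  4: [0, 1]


Visit 3, push [1, 0]
Visit 0, push [4]
Visit 4, push [1]
Visit 1, push [2]
Visit 2, push []

DFS order: [3, 0, 4, 1, 2]


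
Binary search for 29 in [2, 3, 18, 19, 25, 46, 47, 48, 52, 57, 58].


Step 1: lo=0, hi=10, mid=5, val=46
Step 2: lo=0, hi=4, mid=2, val=18
Step 3: lo=3, hi=4, mid=3, val=19
Step 4: lo=4, hi=4, mid=4, val=25

Not found


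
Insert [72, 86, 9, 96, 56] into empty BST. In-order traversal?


Insert 72: root
Insert 86: R from 72
Insert 9: L from 72
Insert 96: R from 72 -> R from 86
Insert 56: L from 72 -> R from 9

In-order: [9, 56, 72, 86, 96]


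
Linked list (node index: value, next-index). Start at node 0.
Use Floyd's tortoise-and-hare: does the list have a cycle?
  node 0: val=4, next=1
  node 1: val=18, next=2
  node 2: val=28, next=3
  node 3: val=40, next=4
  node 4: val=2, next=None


Floyd's tortoise (slow, +1) and hare (fast, +2):
  init: slow=0, fast=0
  step 1: slow=1, fast=2
  step 2: slow=2, fast=4
  step 3: fast -> None, no cycle

Cycle: no


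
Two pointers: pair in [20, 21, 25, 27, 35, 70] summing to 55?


lo=0(20)+hi=5(70)=90
lo=0(20)+hi=4(35)=55

Yes: 20+35=55


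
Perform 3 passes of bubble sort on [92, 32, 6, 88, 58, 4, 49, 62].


Initial: [92, 32, 6, 88, 58, 4, 49, 62]
Pass 1: [32, 6, 88, 58, 4, 49, 62, 92] (7 swaps)
Pass 2: [6, 32, 58, 4, 49, 62, 88, 92] (5 swaps)
Pass 3: [6, 32, 4, 49, 58, 62, 88, 92] (2 swaps)

After 3 passes: [6, 32, 4, 49, 58, 62, 88, 92]


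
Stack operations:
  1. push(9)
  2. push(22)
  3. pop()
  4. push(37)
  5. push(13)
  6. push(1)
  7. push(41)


push(9) -> [9]
push(22) -> [9, 22]
pop()->22, [9]
push(37) -> [9, 37]
push(13) -> [9, 37, 13]
push(1) -> [9, 37, 13, 1]
push(41) -> [9, 37, 13, 1, 41]

Final stack: [9, 37, 13, 1, 41]


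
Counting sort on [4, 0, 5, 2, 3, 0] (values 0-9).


Input: [4, 0, 5, 2, 3, 0]
Counts: [2, 0, 1, 1, 1, 1, 0, 0, 0, 0]

Sorted: [0, 0, 2, 3, 4, 5]


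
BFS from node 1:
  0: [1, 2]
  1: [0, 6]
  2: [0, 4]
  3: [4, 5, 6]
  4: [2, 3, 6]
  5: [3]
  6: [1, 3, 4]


Visit 1, enqueue [0, 6]
Visit 0, enqueue [2]
Visit 6, enqueue [3, 4]
Visit 2, enqueue []
Visit 3, enqueue [5]
Visit 4, enqueue []
Visit 5, enqueue []

BFS order: [1, 0, 6, 2, 3, 4, 5]


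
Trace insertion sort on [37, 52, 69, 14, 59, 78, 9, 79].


Initial: [37, 52, 69, 14, 59, 78, 9, 79]
Insert 52: [37, 52, 69, 14, 59, 78, 9, 79]
Insert 69: [37, 52, 69, 14, 59, 78, 9, 79]
Insert 14: [14, 37, 52, 69, 59, 78, 9, 79]
Insert 59: [14, 37, 52, 59, 69, 78, 9, 79]
Insert 78: [14, 37, 52, 59, 69, 78, 9, 79]
Insert 9: [9, 14, 37, 52, 59, 69, 78, 79]
Insert 79: [9, 14, 37, 52, 59, 69, 78, 79]

Sorted: [9, 14, 37, 52, 59, 69, 78, 79]


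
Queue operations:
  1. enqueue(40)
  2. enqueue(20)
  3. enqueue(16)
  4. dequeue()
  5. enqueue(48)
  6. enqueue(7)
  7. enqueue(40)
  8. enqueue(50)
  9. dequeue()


enqueue(40) -> [40]
enqueue(20) -> [40, 20]
enqueue(16) -> [40, 20, 16]
dequeue()->40, [20, 16]
enqueue(48) -> [20, 16, 48]
enqueue(7) -> [20, 16, 48, 7]
enqueue(40) -> [20, 16, 48, 7, 40]
enqueue(50) -> [20, 16, 48, 7, 40, 50]
dequeue()->20, [16, 48, 7, 40, 50]

Final queue: [16, 48, 7, 40, 50]


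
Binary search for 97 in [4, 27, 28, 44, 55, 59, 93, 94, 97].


Step 1: lo=0, hi=8, mid=4, val=55
Step 2: lo=5, hi=8, mid=6, val=93
Step 3: lo=7, hi=8, mid=7, val=94
Step 4: lo=8, hi=8, mid=8, val=97

Found at index 8


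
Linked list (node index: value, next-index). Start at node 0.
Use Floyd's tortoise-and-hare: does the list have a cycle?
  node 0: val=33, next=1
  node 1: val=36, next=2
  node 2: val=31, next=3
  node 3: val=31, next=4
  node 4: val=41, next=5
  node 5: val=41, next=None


Floyd's tortoise (slow, +1) and hare (fast, +2):
  init: slow=0, fast=0
  step 1: slow=1, fast=2
  step 2: slow=2, fast=4
  step 3: fast 4->5->None, no cycle

Cycle: no


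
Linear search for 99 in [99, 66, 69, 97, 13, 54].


i=0: 99==99 found!

Found at 0, 1 comps


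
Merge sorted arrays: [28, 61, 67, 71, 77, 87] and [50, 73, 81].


Take 28 from A
Take 50 from B
Take 61 from A
Take 67 from A
Take 71 from A
Take 73 from B
Take 77 from A
Take 81 from B

Merged: [28, 50, 61, 67, 71, 73, 77, 81, 87]


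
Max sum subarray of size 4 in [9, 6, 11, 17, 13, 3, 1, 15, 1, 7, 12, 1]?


[0:4]: 43
[1:5]: 47
[2:6]: 44
[3:7]: 34
[4:8]: 32
[5:9]: 20
[6:10]: 24
[7:11]: 35
[8:12]: 21

Max: 47 at [1:5]


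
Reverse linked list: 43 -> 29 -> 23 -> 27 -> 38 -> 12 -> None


Step 1: curr=43, set curr.next=prev(None) | reversed so far: 43
Step 2: curr=29, set curr.next=prev(43) | reversed so far: 29 -> 43
Step 3: curr=23, set curr.next=prev(29) | reversed so far: 23 -> 29 -> 43
Step 4: curr=27, set curr.next=prev(23) | reversed so far: 27 -> 23 -> 29 -> 43
Step 5: curr=38, set curr.next=prev(27) | reversed so far: 38 -> 27 -> 23 -> 29 -> 43
Step 6: curr=12, set curr.next=prev(38) | reversed so far: 12 -> 38 -> 27 -> 23 -> 29 -> 43

12 -> 38 -> 27 -> 23 -> 29 -> 43 -> None


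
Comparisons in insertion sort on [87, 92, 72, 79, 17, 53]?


Algorithm: insertion sort
Input: [87, 92, 72, 79, 17, 53]
Sorted: [17, 53, 72, 79, 87, 92]

15


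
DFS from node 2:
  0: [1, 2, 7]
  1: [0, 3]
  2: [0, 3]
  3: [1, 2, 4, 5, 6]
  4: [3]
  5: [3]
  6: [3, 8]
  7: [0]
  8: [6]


Visit 2, push [3, 0]
Visit 0, push [7, 1]
Visit 1, push [3]
Visit 3, push [6, 5, 4]
Visit 4, push []
Visit 5, push []
Visit 6, push [8]
Visit 8, push []
Visit 7, push []

DFS order: [2, 0, 1, 3, 4, 5, 6, 8, 7]


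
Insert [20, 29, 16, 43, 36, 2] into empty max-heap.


Insert 20: [20]
Insert 29: [29, 20]
Insert 16: [29, 20, 16]
Insert 43: [43, 29, 16, 20]
Insert 36: [43, 36, 16, 20, 29]
Insert 2: [43, 36, 16, 20, 29, 2]

Final heap: [43, 36, 16, 20, 29, 2]


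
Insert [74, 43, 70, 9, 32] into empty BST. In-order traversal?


Insert 74: root
Insert 43: L from 74
Insert 70: L from 74 -> R from 43
Insert 9: L from 74 -> L from 43
Insert 32: L from 74 -> L from 43 -> R from 9

In-order: [9, 32, 43, 70, 74]


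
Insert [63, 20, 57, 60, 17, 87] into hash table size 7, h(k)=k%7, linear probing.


Insert 63: h=0 -> slot 0
Insert 20: h=6 -> slot 6
Insert 57: h=1 -> slot 1
Insert 60: h=4 -> slot 4
Insert 17: h=3 -> slot 3
Insert 87: h=3, 2 probes -> slot 5

Table: [63, 57, None, 17, 60, 87, 20]


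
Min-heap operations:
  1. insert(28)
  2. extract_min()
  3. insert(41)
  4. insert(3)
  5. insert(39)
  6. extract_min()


insert(28) -> [28]
extract_min()->28, []
insert(41) -> [41]
insert(3) -> [3, 41]
insert(39) -> [3, 41, 39]
extract_min()->3, [39, 41]

Final heap: [39, 41]


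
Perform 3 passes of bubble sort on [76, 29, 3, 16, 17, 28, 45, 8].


Initial: [76, 29, 3, 16, 17, 28, 45, 8]
Pass 1: [29, 3, 16, 17, 28, 45, 8, 76] (7 swaps)
Pass 2: [3, 16, 17, 28, 29, 8, 45, 76] (5 swaps)
Pass 3: [3, 16, 17, 28, 8, 29, 45, 76] (1 swaps)

After 3 passes: [3, 16, 17, 28, 8, 29, 45, 76]


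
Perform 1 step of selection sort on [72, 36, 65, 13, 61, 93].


Initial: [72, 36, 65, 13, 61, 93]
Step 1: min=13 at 3
  Swap: [13, 36, 65, 72, 61, 93]

After 1 step: [13, 36, 65, 72, 61, 93]


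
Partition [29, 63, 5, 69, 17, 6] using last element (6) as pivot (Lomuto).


Pivot: 6
  5 <= 6: swap -> [5, 63, 29, 69, 17, 6]
Place pivot at 1: [5, 6, 29, 69, 17, 63]

Partitioned: [5, 6, 29, 69, 17, 63]


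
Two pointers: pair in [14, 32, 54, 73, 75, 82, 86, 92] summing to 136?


lo=0(14)+hi=7(92)=106
lo=1(32)+hi=7(92)=124
lo=2(54)+hi=7(92)=146
lo=2(54)+hi=6(86)=140
lo=2(54)+hi=5(82)=136

Yes: 54+82=136


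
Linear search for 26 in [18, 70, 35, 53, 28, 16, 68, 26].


i=0: 18!=26
i=1: 70!=26
i=2: 35!=26
i=3: 53!=26
i=4: 28!=26
i=5: 16!=26
i=6: 68!=26
i=7: 26==26 found!

Found at 7, 8 comps


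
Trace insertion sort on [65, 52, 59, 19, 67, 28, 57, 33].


Initial: [65, 52, 59, 19, 67, 28, 57, 33]
Insert 52: [52, 65, 59, 19, 67, 28, 57, 33]
Insert 59: [52, 59, 65, 19, 67, 28, 57, 33]
Insert 19: [19, 52, 59, 65, 67, 28, 57, 33]
Insert 67: [19, 52, 59, 65, 67, 28, 57, 33]
Insert 28: [19, 28, 52, 59, 65, 67, 57, 33]
Insert 57: [19, 28, 52, 57, 59, 65, 67, 33]
Insert 33: [19, 28, 33, 52, 57, 59, 65, 67]

Sorted: [19, 28, 33, 52, 57, 59, 65, 67]


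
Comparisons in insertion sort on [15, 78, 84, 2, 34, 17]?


Algorithm: insertion sort
Input: [15, 78, 84, 2, 34, 17]
Sorted: [2, 15, 17, 34, 78, 84]

12


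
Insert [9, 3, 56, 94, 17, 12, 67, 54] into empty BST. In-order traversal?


Insert 9: root
Insert 3: L from 9
Insert 56: R from 9
Insert 94: R from 9 -> R from 56
Insert 17: R from 9 -> L from 56
Insert 12: R from 9 -> L from 56 -> L from 17
Insert 67: R from 9 -> R from 56 -> L from 94
Insert 54: R from 9 -> L from 56 -> R from 17

In-order: [3, 9, 12, 17, 54, 56, 67, 94]


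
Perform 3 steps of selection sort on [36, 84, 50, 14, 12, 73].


Initial: [36, 84, 50, 14, 12, 73]
Step 1: min=12 at 4
  Swap: [12, 84, 50, 14, 36, 73]
Step 2: min=14 at 3
  Swap: [12, 14, 50, 84, 36, 73]
Step 3: min=36 at 4
  Swap: [12, 14, 36, 84, 50, 73]

After 3 steps: [12, 14, 36, 84, 50, 73]


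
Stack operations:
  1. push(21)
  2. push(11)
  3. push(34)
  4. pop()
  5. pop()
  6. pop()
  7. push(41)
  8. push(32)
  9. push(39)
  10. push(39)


push(21) -> [21]
push(11) -> [21, 11]
push(34) -> [21, 11, 34]
pop()->34, [21, 11]
pop()->11, [21]
pop()->21, []
push(41) -> [41]
push(32) -> [41, 32]
push(39) -> [41, 32, 39]
push(39) -> [41, 32, 39, 39]

Final stack: [41, 32, 39, 39]


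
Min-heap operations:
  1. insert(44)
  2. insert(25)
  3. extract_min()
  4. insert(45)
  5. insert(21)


insert(44) -> [44]
insert(25) -> [25, 44]
extract_min()->25, [44]
insert(45) -> [44, 45]
insert(21) -> [21, 45, 44]

Final heap: [21, 45, 44]


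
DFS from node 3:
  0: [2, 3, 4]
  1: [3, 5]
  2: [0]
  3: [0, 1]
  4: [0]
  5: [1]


Visit 3, push [1, 0]
Visit 0, push [4, 2]
Visit 2, push []
Visit 4, push []
Visit 1, push [5]
Visit 5, push []

DFS order: [3, 0, 2, 4, 1, 5]


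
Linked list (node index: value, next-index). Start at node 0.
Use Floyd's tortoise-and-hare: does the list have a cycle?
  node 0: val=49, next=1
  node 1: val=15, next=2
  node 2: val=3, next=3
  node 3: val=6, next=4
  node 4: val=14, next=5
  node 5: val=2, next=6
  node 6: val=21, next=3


Floyd's tortoise (slow, +1) and hare (fast, +2):
  init: slow=0, fast=0
  step 1: slow=1, fast=2
  step 2: slow=2, fast=4
  step 3: slow=3, fast=6
  step 4: slow=4, fast=4
  slow == fast at node 4: cycle detected

Cycle: yes


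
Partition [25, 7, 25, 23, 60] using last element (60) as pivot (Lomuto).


Pivot: 60
  25 <= 60: advance i (no swap)
  7 <= 60: advance i (no swap)
  25 <= 60: advance i (no swap)
  23 <= 60: advance i (no swap)
Place pivot at 4: [25, 7, 25, 23, 60]

Partitioned: [25, 7, 25, 23, 60]


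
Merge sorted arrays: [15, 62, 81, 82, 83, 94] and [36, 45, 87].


Take 15 from A
Take 36 from B
Take 45 from B
Take 62 from A
Take 81 from A
Take 82 from A
Take 83 from A
Take 87 from B

Merged: [15, 36, 45, 62, 81, 82, 83, 87, 94]


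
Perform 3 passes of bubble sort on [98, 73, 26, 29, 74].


Initial: [98, 73, 26, 29, 74]
Pass 1: [73, 26, 29, 74, 98] (4 swaps)
Pass 2: [26, 29, 73, 74, 98] (2 swaps)
Pass 3: [26, 29, 73, 74, 98] (0 swaps)

After 3 passes: [26, 29, 73, 74, 98]


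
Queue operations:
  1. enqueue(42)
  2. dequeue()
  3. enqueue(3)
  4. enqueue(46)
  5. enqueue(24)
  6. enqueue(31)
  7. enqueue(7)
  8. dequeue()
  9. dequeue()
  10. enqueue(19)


enqueue(42) -> [42]
dequeue()->42, []
enqueue(3) -> [3]
enqueue(46) -> [3, 46]
enqueue(24) -> [3, 46, 24]
enqueue(31) -> [3, 46, 24, 31]
enqueue(7) -> [3, 46, 24, 31, 7]
dequeue()->3, [46, 24, 31, 7]
dequeue()->46, [24, 31, 7]
enqueue(19) -> [24, 31, 7, 19]

Final queue: [24, 31, 7, 19]


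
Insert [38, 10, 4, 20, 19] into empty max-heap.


Insert 38: [38]
Insert 10: [38, 10]
Insert 4: [38, 10, 4]
Insert 20: [38, 20, 4, 10]
Insert 19: [38, 20, 4, 10, 19]

Final heap: [38, 20, 4, 10, 19]


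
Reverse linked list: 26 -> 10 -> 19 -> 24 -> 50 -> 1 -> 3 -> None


Step 1: curr=26, set curr.next=prev(None) | reversed so far: 26
Step 2: curr=10, set curr.next=prev(26) | reversed so far: 10 -> 26
Step 3: curr=19, set curr.next=prev(10) | reversed so far: 19 -> 10 -> 26
Step 4: curr=24, set curr.next=prev(19) | reversed so far: 24 -> 19 -> 10 -> 26
Step 5: curr=50, set curr.next=prev(24) | reversed so far: 50 -> 24 -> 19 -> 10 -> 26
Step 6: curr=1, set curr.next=prev(50) | reversed so far: 1 -> 50 -> 24 -> 19 -> 10 -> 26
Step 7: curr=3, set curr.next=prev(1) | reversed so far: 3 -> 1 -> 50 -> 24 -> 19 -> 10 -> 26

3 -> 1 -> 50 -> 24 -> 19 -> 10 -> 26 -> None


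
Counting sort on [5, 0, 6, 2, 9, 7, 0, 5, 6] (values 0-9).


Input: [5, 0, 6, 2, 9, 7, 0, 5, 6]
Counts: [2, 0, 1, 0, 0, 2, 2, 1, 0, 1]

Sorted: [0, 0, 2, 5, 5, 6, 6, 7, 9]


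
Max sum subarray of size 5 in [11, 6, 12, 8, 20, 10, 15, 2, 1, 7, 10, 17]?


[0:5]: 57
[1:6]: 56
[2:7]: 65
[3:8]: 55
[4:9]: 48
[5:10]: 35
[6:11]: 35
[7:12]: 37

Max: 65 at [2:7]


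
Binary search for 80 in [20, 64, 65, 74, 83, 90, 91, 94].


Step 1: lo=0, hi=7, mid=3, val=74
Step 2: lo=4, hi=7, mid=5, val=90
Step 3: lo=4, hi=4, mid=4, val=83

Not found


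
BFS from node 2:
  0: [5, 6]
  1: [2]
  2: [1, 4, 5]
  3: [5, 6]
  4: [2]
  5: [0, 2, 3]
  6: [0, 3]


Visit 2, enqueue [1, 4, 5]
Visit 1, enqueue []
Visit 4, enqueue []
Visit 5, enqueue [0, 3]
Visit 0, enqueue [6]
Visit 3, enqueue []
Visit 6, enqueue []

BFS order: [2, 1, 4, 5, 0, 3, 6]


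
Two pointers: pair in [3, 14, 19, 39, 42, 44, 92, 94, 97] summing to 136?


lo=0(3)+hi=8(97)=100
lo=1(14)+hi=8(97)=111
lo=2(19)+hi=8(97)=116
lo=3(39)+hi=8(97)=136

Yes: 39+97=136


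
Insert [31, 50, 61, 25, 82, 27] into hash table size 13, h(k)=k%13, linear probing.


Insert 31: h=5 -> slot 5
Insert 50: h=11 -> slot 11
Insert 61: h=9 -> slot 9
Insert 25: h=12 -> slot 12
Insert 82: h=4 -> slot 4
Insert 27: h=1 -> slot 1

Table: [None, 27, None, None, 82, 31, None, None, None, 61, None, 50, 25]


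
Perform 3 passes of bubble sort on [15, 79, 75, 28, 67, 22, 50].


Initial: [15, 79, 75, 28, 67, 22, 50]
Pass 1: [15, 75, 28, 67, 22, 50, 79] (5 swaps)
Pass 2: [15, 28, 67, 22, 50, 75, 79] (4 swaps)
Pass 3: [15, 28, 22, 50, 67, 75, 79] (2 swaps)

After 3 passes: [15, 28, 22, 50, 67, 75, 79]


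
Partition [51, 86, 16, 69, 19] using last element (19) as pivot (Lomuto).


Pivot: 19
  16 <= 19: swap -> [16, 86, 51, 69, 19]
Place pivot at 1: [16, 19, 51, 69, 86]

Partitioned: [16, 19, 51, 69, 86]


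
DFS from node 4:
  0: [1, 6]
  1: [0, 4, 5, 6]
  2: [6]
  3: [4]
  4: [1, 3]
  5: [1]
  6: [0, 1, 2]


Visit 4, push [3, 1]
Visit 1, push [6, 5, 0]
Visit 0, push [6]
Visit 6, push [2]
Visit 2, push []
Visit 5, push []
Visit 3, push []

DFS order: [4, 1, 0, 6, 2, 5, 3]


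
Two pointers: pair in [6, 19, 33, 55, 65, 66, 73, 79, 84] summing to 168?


lo=0(6)+hi=8(84)=90
lo=1(19)+hi=8(84)=103
lo=2(33)+hi=8(84)=117
lo=3(55)+hi=8(84)=139
lo=4(65)+hi=8(84)=149
lo=5(66)+hi=8(84)=150
lo=6(73)+hi=8(84)=157
lo=7(79)+hi=8(84)=163

No pair found


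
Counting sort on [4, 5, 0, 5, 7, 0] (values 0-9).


Input: [4, 5, 0, 5, 7, 0]
Counts: [2, 0, 0, 0, 1, 2, 0, 1, 0, 0]

Sorted: [0, 0, 4, 5, 5, 7]


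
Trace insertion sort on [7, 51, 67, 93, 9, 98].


Initial: [7, 51, 67, 93, 9, 98]
Insert 51: [7, 51, 67, 93, 9, 98]
Insert 67: [7, 51, 67, 93, 9, 98]
Insert 93: [7, 51, 67, 93, 9, 98]
Insert 9: [7, 9, 51, 67, 93, 98]
Insert 98: [7, 9, 51, 67, 93, 98]

Sorted: [7, 9, 51, 67, 93, 98]


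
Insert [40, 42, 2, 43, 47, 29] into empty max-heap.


Insert 40: [40]
Insert 42: [42, 40]
Insert 2: [42, 40, 2]
Insert 43: [43, 42, 2, 40]
Insert 47: [47, 43, 2, 40, 42]
Insert 29: [47, 43, 29, 40, 42, 2]

Final heap: [47, 43, 29, 40, 42, 2]


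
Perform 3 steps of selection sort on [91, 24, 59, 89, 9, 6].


Initial: [91, 24, 59, 89, 9, 6]
Step 1: min=6 at 5
  Swap: [6, 24, 59, 89, 9, 91]
Step 2: min=9 at 4
  Swap: [6, 9, 59, 89, 24, 91]
Step 3: min=24 at 4
  Swap: [6, 9, 24, 89, 59, 91]

After 3 steps: [6, 9, 24, 89, 59, 91]


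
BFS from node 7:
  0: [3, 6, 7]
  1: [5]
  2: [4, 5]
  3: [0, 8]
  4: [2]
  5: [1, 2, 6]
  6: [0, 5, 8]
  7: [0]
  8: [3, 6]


Visit 7, enqueue [0]
Visit 0, enqueue [3, 6]
Visit 3, enqueue [8]
Visit 6, enqueue [5]
Visit 8, enqueue []
Visit 5, enqueue [1, 2]
Visit 1, enqueue []
Visit 2, enqueue [4]
Visit 4, enqueue []

BFS order: [7, 0, 3, 6, 8, 5, 1, 2, 4]


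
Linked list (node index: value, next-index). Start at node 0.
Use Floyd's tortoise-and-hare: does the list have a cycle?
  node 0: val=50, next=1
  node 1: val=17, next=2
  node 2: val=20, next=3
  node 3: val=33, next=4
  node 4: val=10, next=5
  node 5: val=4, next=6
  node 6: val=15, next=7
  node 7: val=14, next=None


Floyd's tortoise (slow, +1) and hare (fast, +2):
  init: slow=0, fast=0
  step 1: slow=1, fast=2
  step 2: slow=2, fast=4
  step 3: slow=3, fast=6
  step 4: fast 6->7->None, no cycle

Cycle: no


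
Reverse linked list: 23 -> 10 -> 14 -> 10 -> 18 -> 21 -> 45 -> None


Step 1: curr=23, set curr.next=prev(None) | reversed so far: 23
Step 2: curr=10, set curr.next=prev(23) | reversed so far: 10 -> 23
Step 3: curr=14, set curr.next=prev(10) | reversed so far: 14 -> 10 -> 23
Step 4: curr=10, set curr.next=prev(14) | reversed so far: 10 -> 14 -> 10 -> 23
Step 5: curr=18, set curr.next=prev(10) | reversed so far: 18 -> 10 -> 14 -> 10 -> 23
Step 6: curr=21, set curr.next=prev(18) | reversed so far: 21 -> 18 -> 10 -> 14 -> 10 -> 23
Step 7: curr=45, set curr.next=prev(21) | reversed so far: 45 -> 21 -> 18 -> 10 -> 14 -> 10 -> 23

45 -> 21 -> 18 -> 10 -> 14 -> 10 -> 23 -> None


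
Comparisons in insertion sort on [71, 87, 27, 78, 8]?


Algorithm: insertion sort
Input: [71, 87, 27, 78, 8]
Sorted: [8, 27, 71, 78, 87]

9


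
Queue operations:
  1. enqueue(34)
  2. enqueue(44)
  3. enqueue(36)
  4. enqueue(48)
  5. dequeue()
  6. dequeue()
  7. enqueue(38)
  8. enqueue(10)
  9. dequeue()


enqueue(34) -> [34]
enqueue(44) -> [34, 44]
enqueue(36) -> [34, 44, 36]
enqueue(48) -> [34, 44, 36, 48]
dequeue()->34, [44, 36, 48]
dequeue()->44, [36, 48]
enqueue(38) -> [36, 48, 38]
enqueue(10) -> [36, 48, 38, 10]
dequeue()->36, [48, 38, 10]

Final queue: [48, 38, 10]


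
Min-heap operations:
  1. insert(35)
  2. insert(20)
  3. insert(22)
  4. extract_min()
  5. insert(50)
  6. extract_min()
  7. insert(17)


insert(35) -> [35]
insert(20) -> [20, 35]
insert(22) -> [20, 35, 22]
extract_min()->20, [22, 35]
insert(50) -> [22, 35, 50]
extract_min()->22, [35, 50]
insert(17) -> [17, 50, 35]

Final heap: [17, 50, 35]


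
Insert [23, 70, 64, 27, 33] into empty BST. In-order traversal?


Insert 23: root
Insert 70: R from 23
Insert 64: R from 23 -> L from 70
Insert 27: R from 23 -> L from 70 -> L from 64
Insert 33: R from 23 -> L from 70 -> L from 64 -> R from 27

In-order: [23, 27, 33, 64, 70]


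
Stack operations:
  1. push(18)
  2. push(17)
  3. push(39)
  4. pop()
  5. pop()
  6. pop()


push(18) -> [18]
push(17) -> [18, 17]
push(39) -> [18, 17, 39]
pop()->39, [18, 17]
pop()->17, [18]
pop()->18, []

Final stack: []


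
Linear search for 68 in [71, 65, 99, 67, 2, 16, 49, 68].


i=0: 71!=68
i=1: 65!=68
i=2: 99!=68
i=3: 67!=68
i=4: 2!=68
i=5: 16!=68
i=6: 49!=68
i=7: 68==68 found!

Found at 7, 8 comps


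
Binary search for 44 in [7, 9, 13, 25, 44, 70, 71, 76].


Step 1: lo=0, hi=7, mid=3, val=25
Step 2: lo=4, hi=7, mid=5, val=70
Step 3: lo=4, hi=4, mid=4, val=44

Found at index 4


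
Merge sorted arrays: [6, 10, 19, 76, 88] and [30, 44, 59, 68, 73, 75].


Take 6 from A
Take 10 from A
Take 19 from A
Take 30 from B
Take 44 from B
Take 59 from B
Take 68 from B
Take 73 from B
Take 75 from B

Merged: [6, 10, 19, 30, 44, 59, 68, 73, 75, 76, 88]


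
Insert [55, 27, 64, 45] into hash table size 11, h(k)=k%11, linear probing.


Insert 55: h=0 -> slot 0
Insert 27: h=5 -> slot 5
Insert 64: h=9 -> slot 9
Insert 45: h=1 -> slot 1

Table: [55, 45, None, None, None, 27, None, None, None, 64, None]


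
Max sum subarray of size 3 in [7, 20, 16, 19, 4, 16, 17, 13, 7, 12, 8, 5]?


[0:3]: 43
[1:4]: 55
[2:5]: 39
[3:6]: 39
[4:7]: 37
[5:8]: 46
[6:9]: 37
[7:10]: 32
[8:11]: 27
[9:12]: 25

Max: 55 at [1:4]


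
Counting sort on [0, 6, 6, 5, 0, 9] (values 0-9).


Input: [0, 6, 6, 5, 0, 9]
Counts: [2, 0, 0, 0, 0, 1, 2, 0, 0, 1]

Sorted: [0, 0, 5, 6, 6, 9]


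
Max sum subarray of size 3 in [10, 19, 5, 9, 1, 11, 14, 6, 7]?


[0:3]: 34
[1:4]: 33
[2:5]: 15
[3:6]: 21
[4:7]: 26
[5:8]: 31
[6:9]: 27

Max: 34 at [0:3]


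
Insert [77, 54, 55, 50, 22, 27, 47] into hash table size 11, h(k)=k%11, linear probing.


Insert 77: h=0 -> slot 0
Insert 54: h=10 -> slot 10
Insert 55: h=0, 1 probes -> slot 1
Insert 50: h=6 -> slot 6
Insert 22: h=0, 2 probes -> slot 2
Insert 27: h=5 -> slot 5
Insert 47: h=3 -> slot 3

Table: [77, 55, 22, 47, None, 27, 50, None, None, None, 54]


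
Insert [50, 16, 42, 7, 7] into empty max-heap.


Insert 50: [50]
Insert 16: [50, 16]
Insert 42: [50, 16, 42]
Insert 7: [50, 16, 42, 7]
Insert 7: [50, 16, 42, 7, 7]

Final heap: [50, 16, 42, 7, 7]


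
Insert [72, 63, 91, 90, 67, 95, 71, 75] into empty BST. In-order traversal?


Insert 72: root
Insert 63: L from 72
Insert 91: R from 72
Insert 90: R from 72 -> L from 91
Insert 67: L from 72 -> R from 63
Insert 95: R from 72 -> R from 91
Insert 71: L from 72 -> R from 63 -> R from 67
Insert 75: R from 72 -> L from 91 -> L from 90

In-order: [63, 67, 71, 72, 75, 90, 91, 95]


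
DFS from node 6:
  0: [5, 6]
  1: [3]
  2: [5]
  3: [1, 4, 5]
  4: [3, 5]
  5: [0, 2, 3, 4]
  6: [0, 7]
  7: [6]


Visit 6, push [7, 0]
Visit 0, push [5]
Visit 5, push [4, 3, 2]
Visit 2, push []
Visit 3, push [4, 1]
Visit 1, push []
Visit 4, push []
Visit 7, push []

DFS order: [6, 0, 5, 2, 3, 1, 4, 7]


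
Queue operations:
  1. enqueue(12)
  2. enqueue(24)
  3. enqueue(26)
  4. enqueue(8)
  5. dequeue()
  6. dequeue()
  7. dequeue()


enqueue(12) -> [12]
enqueue(24) -> [12, 24]
enqueue(26) -> [12, 24, 26]
enqueue(8) -> [12, 24, 26, 8]
dequeue()->12, [24, 26, 8]
dequeue()->24, [26, 8]
dequeue()->26, [8]

Final queue: [8]


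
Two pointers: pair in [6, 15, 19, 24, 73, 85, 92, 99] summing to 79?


lo=0(6)+hi=7(99)=105
lo=0(6)+hi=6(92)=98
lo=0(6)+hi=5(85)=91
lo=0(6)+hi=4(73)=79

Yes: 6+73=79


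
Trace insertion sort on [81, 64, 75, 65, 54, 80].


Initial: [81, 64, 75, 65, 54, 80]
Insert 64: [64, 81, 75, 65, 54, 80]
Insert 75: [64, 75, 81, 65, 54, 80]
Insert 65: [64, 65, 75, 81, 54, 80]
Insert 54: [54, 64, 65, 75, 81, 80]
Insert 80: [54, 64, 65, 75, 80, 81]

Sorted: [54, 64, 65, 75, 80, 81]


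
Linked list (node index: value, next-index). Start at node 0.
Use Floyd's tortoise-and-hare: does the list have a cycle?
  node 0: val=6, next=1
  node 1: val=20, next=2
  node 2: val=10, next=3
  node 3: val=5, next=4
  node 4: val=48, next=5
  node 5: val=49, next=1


Floyd's tortoise (slow, +1) and hare (fast, +2):
  init: slow=0, fast=0
  step 1: slow=1, fast=2
  step 2: slow=2, fast=4
  step 3: slow=3, fast=1
  step 4: slow=4, fast=3
  step 5: slow=5, fast=5
  slow == fast at node 5: cycle detected

Cycle: yes


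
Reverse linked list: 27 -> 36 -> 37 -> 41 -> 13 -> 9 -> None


Step 1: curr=27, set curr.next=prev(None) | reversed so far: 27
Step 2: curr=36, set curr.next=prev(27) | reversed so far: 36 -> 27
Step 3: curr=37, set curr.next=prev(36) | reversed so far: 37 -> 36 -> 27
Step 4: curr=41, set curr.next=prev(37) | reversed so far: 41 -> 37 -> 36 -> 27
Step 5: curr=13, set curr.next=prev(41) | reversed so far: 13 -> 41 -> 37 -> 36 -> 27
Step 6: curr=9, set curr.next=prev(13) | reversed so far: 9 -> 13 -> 41 -> 37 -> 36 -> 27

9 -> 13 -> 41 -> 37 -> 36 -> 27 -> None


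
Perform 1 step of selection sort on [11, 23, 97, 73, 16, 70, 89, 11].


Initial: [11, 23, 97, 73, 16, 70, 89, 11]
Step 1: min=11 at 0
  Swap: [11, 23, 97, 73, 16, 70, 89, 11]

After 1 step: [11, 23, 97, 73, 16, 70, 89, 11]


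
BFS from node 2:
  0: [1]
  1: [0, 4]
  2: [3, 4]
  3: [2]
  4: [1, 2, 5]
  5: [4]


Visit 2, enqueue [3, 4]
Visit 3, enqueue []
Visit 4, enqueue [1, 5]
Visit 1, enqueue [0]
Visit 5, enqueue []
Visit 0, enqueue []

BFS order: [2, 3, 4, 1, 5, 0]


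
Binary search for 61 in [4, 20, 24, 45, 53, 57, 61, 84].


Step 1: lo=0, hi=7, mid=3, val=45
Step 2: lo=4, hi=7, mid=5, val=57
Step 3: lo=6, hi=7, mid=6, val=61

Found at index 6


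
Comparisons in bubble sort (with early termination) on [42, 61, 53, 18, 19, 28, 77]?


Algorithm: bubble sort (with early termination)
Input: [42, 61, 53, 18, 19, 28, 77]
Sorted: [18, 19, 28, 42, 53, 61, 77]

18


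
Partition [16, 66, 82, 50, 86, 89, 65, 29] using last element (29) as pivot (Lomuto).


Pivot: 29
  16 <= 29: advance i (no swap)
Place pivot at 1: [16, 29, 82, 50, 86, 89, 65, 66]

Partitioned: [16, 29, 82, 50, 86, 89, 65, 66]


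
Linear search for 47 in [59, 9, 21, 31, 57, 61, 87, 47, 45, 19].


i=0: 59!=47
i=1: 9!=47
i=2: 21!=47
i=3: 31!=47
i=4: 57!=47
i=5: 61!=47
i=6: 87!=47
i=7: 47==47 found!

Found at 7, 8 comps


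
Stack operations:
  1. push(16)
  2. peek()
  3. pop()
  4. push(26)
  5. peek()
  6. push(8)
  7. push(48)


push(16) -> [16]
peek()->16
pop()->16, []
push(26) -> [26]
peek()->26
push(8) -> [26, 8]
push(48) -> [26, 8, 48]

Final stack: [26, 8, 48]


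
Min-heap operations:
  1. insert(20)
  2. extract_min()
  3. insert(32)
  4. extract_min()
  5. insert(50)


insert(20) -> [20]
extract_min()->20, []
insert(32) -> [32]
extract_min()->32, []
insert(50) -> [50]

Final heap: [50]


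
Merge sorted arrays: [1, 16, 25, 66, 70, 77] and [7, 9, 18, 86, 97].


Take 1 from A
Take 7 from B
Take 9 from B
Take 16 from A
Take 18 from B
Take 25 from A
Take 66 from A
Take 70 from A
Take 77 from A

Merged: [1, 7, 9, 16, 18, 25, 66, 70, 77, 86, 97]


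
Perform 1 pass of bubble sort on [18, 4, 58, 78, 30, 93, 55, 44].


Initial: [18, 4, 58, 78, 30, 93, 55, 44]
Pass 1: [4, 18, 58, 30, 78, 55, 44, 93] (4 swaps)

After 1 pass: [4, 18, 58, 30, 78, 55, 44, 93]


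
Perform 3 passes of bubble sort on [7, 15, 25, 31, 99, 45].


Initial: [7, 15, 25, 31, 99, 45]
Pass 1: [7, 15, 25, 31, 45, 99] (1 swaps)
Pass 2: [7, 15, 25, 31, 45, 99] (0 swaps)
Pass 3: [7, 15, 25, 31, 45, 99] (0 swaps)

After 3 passes: [7, 15, 25, 31, 45, 99]


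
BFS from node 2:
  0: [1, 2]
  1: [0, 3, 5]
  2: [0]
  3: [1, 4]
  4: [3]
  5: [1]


Visit 2, enqueue [0]
Visit 0, enqueue [1]
Visit 1, enqueue [3, 5]
Visit 3, enqueue [4]
Visit 5, enqueue []
Visit 4, enqueue []

BFS order: [2, 0, 1, 3, 5, 4]


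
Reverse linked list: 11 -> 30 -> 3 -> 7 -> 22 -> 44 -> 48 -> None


Step 1: curr=11, set curr.next=prev(None) | reversed so far: 11
Step 2: curr=30, set curr.next=prev(11) | reversed so far: 30 -> 11
Step 3: curr=3, set curr.next=prev(30) | reversed so far: 3 -> 30 -> 11
Step 4: curr=7, set curr.next=prev(3) | reversed so far: 7 -> 3 -> 30 -> 11
Step 5: curr=22, set curr.next=prev(7) | reversed so far: 22 -> 7 -> 3 -> 30 -> 11
Step 6: curr=44, set curr.next=prev(22) | reversed so far: 44 -> 22 -> 7 -> 3 -> 30 -> 11
Step 7: curr=48, set curr.next=prev(44) | reversed so far: 48 -> 44 -> 22 -> 7 -> 3 -> 30 -> 11

48 -> 44 -> 22 -> 7 -> 3 -> 30 -> 11 -> None


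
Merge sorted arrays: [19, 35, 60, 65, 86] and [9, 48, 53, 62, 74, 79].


Take 9 from B
Take 19 from A
Take 35 from A
Take 48 from B
Take 53 from B
Take 60 from A
Take 62 from B
Take 65 from A
Take 74 from B
Take 79 from B

Merged: [9, 19, 35, 48, 53, 60, 62, 65, 74, 79, 86]


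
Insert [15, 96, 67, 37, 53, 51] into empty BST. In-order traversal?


Insert 15: root
Insert 96: R from 15
Insert 67: R from 15 -> L from 96
Insert 37: R from 15 -> L from 96 -> L from 67
Insert 53: R from 15 -> L from 96 -> L from 67 -> R from 37
Insert 51: R from 15 -> L from 96 -> L from 67 -> R from 37 -> L from 53

In-order: [15, 37, 51, 53, 67, 96]


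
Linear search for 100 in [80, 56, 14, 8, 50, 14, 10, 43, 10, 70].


i=0: 80!=100
i=1: 56!=100
i=2: 14!=100
i=3: 8!=100
i=4: 50!=100
i=5: 14!=100
i=6: 10!=100
i=7: 43!=100
i=8: 10!=100
i=9: 70!=100

Not found, 10 comps


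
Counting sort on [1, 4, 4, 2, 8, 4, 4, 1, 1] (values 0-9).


Input: [1, 4, 4, 2, 8, 4, 4, 1, 1]
Counts: [0, 3, 1, 0, 4, 0, 0, 0, 1, 0]

Sorted: [1, 1, 1, 2, 4, 4, 4, 4, 8]


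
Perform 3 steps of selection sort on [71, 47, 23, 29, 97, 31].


Initial: [71, 47, 23, 29, 97, 31]
Step 1: min=23 at 2
  Swap: [23, 47, 71, 29, 97, 31]
Step 2: min=29 at 3
  Swap: [23, 29, 71, 47, 97, 31]
Step 3: min=31 at 5
  Swap: [23, 29, 31, 47, 97, 71]

After 3 steps: [23, 29, 31, 47, 97, 71]


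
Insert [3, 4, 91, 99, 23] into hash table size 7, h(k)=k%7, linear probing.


Insert 3: h=3 -> slot 3
Insert 4: h=4 -> slot 4
Insert 91: h=0 -> slot 0
Insert 99: h=1 -> slot 1
Insert 23: h=2 -> slot 2

Table: [91, 99, 23, 3, 4, None, None]


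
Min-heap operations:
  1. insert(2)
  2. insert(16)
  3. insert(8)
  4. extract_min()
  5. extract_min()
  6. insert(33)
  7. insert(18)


insert(2) -> [2]
insert(16) -> [2, 16]
insert(8) -> [2, 16, 8]
extract_min()->2, [8, 16]
extract_min()->8, [16]
insert(33) -> [16, 33]
insert(18) -> [16, 33, 18]

Final heap: [16, 33, 18]


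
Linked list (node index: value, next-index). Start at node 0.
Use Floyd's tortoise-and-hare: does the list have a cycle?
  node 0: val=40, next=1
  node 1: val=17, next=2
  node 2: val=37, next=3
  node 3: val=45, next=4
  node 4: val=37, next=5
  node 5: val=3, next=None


Floyd's tortoise (slow, +1) and hare (fast, +2):
  init: slow=0, fast=0
  step 1: slow=1, fast=2
  step 2: slow=2, fast=4
  step 3: fast 4->5->None, no cycle

Cycle: no


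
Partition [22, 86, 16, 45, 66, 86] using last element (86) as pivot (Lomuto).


Pivot: 86
  22 <= 86: advance i (no swap)
  86 <= 86: advance i (no swap)
  16 <= 86: advance i (no swap)
  45 <= 86: advance i (no swap)
  66 <= 86: advance i (no swap)
Place pivot at 5: [22, 86, 16, 45, 66, 86]

Partitioned: [22, 86, 16, 45, 66, 86]


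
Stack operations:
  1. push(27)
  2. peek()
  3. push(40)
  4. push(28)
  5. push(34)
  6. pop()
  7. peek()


push(27) -> [27]
peek()->27
push(40) -> [27, 40]
push(28) -> [27, 40, 28]
push(34) -> [27, 40, 28, 34]
pop()->34, [27, 40, 28]
peek()->28

Final stack: [27, 40, 28]


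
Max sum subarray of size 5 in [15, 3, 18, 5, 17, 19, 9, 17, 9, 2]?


[0:5]: 58
[1:6]: 62
[2:7]: 68
[3:8]: 67
[4:9]: 71
[5:10]: 56

Max: 71 at [4:9]


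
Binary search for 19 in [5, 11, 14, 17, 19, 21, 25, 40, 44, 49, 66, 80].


Step 1: lo=0, hi=11, mid=5, val=21
Step 2: lo=0, hi=4, mid=2, val=14
Step 3: lo=3, hi=4, mid=3, val=17
Step 4: lo=4, hi=4, mid=4, val=19

Found at index 4


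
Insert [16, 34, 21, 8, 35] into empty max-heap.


Insert 16: [16]
Insert 34: [34, 16]
Insert 21: [34, 16, 21]
Insert 8: [34, 16, 21, 8]
Insert 35: [35, 34, 21, 8, 16]

Final heap: [35, 34, 21, 8, 16]


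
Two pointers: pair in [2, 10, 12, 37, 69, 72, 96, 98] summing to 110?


lo=0(2)+hi=7(98)=100
lo=1(10)+hi=7(98)=108
lo=2(12)+hi=7(98)=110

Yes: 12+98=110


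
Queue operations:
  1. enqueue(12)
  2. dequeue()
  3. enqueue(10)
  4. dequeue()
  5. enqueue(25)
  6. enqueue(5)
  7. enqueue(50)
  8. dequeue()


enqueue(12) -> [12]
dequeue()->12, []
enqueue(10) -> [10]
dequeue()->10, []
enqueue(25) -> [25]
enqueue(5) -> [25, 5]
enqueue(50) -> [25, 5, 50]
dequeue()->25, [5, 50]

Final queue: [5, 50]


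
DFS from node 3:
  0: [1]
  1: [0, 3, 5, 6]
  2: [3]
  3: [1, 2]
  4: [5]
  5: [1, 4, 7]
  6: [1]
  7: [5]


Visit 3, push [2, 1]
Visit 1, push [6, 5, 0]
Visit 0, push []
Visit 5, push [7, 4]
Visit 4, push []
Visit 7, push []
Visit 6, push []
Visit 2, push []

DFS order: [3, 1, 0, 5, 4, 7, 6, 2]


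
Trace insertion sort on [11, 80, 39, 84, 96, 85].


Initial: [11, 80, 39, 84, 96, 85]
Insert 80: [11, 80, 39, 84, 96, 85]
Insert 39: [11, 39, 80, 84, 96, 85]
Insert 84: [11, 39, 80, 84, 96, 85]
Insert 96: [11, 39, 80, 84, 96, 85]
Insert 85: [11, 39, 80, 84, 85, 96]

Sorted: [11, 39, 80, 84, 85, 96]


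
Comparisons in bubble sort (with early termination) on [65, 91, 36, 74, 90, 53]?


Algorithm: bubble sort (with early termination)
Input: [65, 91, 36, 74, 90, 53]
Sorted: [36, 53, 65, 74, 90, 91]

15


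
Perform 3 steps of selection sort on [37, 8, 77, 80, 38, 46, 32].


Initial: [37, 8, 77, 80, 38, 46, 32]
Step 1: min=8 at 1
  Swap: [8, 37, 77, 80, 38, 46, 32]
Step 2: min=32 at 6
  Swap: [8, 32, 77, 80, 38, 46, 37]
Step 3: min=37 at 6
  Swap: [8, 32, 37, 80, 38, 46, 77]

After 3 steps: [8, 32, 37, 80, 38, 46, 77]


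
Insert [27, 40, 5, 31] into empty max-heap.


Insert 27: [27]
Insert 40: [40, 27]
Insert 5: [40, 27, 5]
Insert 31: [40, 31, 5, 27]

Final heap: [40, 31, 5, 27]


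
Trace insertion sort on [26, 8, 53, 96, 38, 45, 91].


Initial: [26, 8, 53, 96, 38, 45, 91]
Insert 8: [8, 26, 53, 96, 38, 45, 91]
Insert 53: [8, 26, 53, 96, 38, 45, 91]
Insert 96: [8, 26, 53, 96, 38, 45, 91]
Insert 38: [8, 26, 38, 53, 96, 45, 91]
Insert 45: [8, 26, 38, 45, 53, 96, 91]
Insert 91: [8, 26, 38, 45, 53, 91, 96]

Sorted: [8, 26, 38, 45, 53, 91, 96]


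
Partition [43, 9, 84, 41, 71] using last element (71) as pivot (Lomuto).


Pivot: 71
  43 <= 71: advance i (no swap)
  9 <= 71: advance i (no swap)
  41 <= 71: swap -> [43, 9, 41, 84, 71]
Place pivot at 3: [43, 9, 41, 71, 84]

Partitioned: [43, 9, 41, 71, 84]


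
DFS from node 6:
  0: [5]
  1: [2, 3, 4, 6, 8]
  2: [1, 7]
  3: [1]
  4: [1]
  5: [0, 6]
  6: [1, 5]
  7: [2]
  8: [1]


Visit 6, push [5, 1]
Visit 1, push [8, 4, 3, 2]
Visit 2, push [7]
Visit 7, push []
Visit 3, push []
Visit 4, push []
Visit 8, push []
Visit 5, push [0]
Visit 0, push []

DFS order: [6, 1, 2, 7, 3, 4, 8, 5, 0]


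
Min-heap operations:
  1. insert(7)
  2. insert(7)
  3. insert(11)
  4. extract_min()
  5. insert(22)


insert(7) -> [7]
insert(7) -> [7, 7]
insert(11) -> [7, 7, 11]
extract_min()->7, [7, 11]
insert(22) -> [7, 11, 22]

Final heap: [7, 11, 22]


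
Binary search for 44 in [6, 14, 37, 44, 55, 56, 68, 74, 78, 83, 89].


Step 1: lo=0, hi=10, mid=5, val=56
Step 2: lo=0, hi=4, mid=2, val=37
Step 3: lo=3, hi=4, mid=3, val=44

Found at index 3


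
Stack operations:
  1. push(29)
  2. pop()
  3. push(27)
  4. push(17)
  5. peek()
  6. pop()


push(29) -> [29]
pop()->29, []
push(27) -> [27]
push(17) -> [27, 17]
peek()->17
pop()->17, [27]

Final stack: [27]


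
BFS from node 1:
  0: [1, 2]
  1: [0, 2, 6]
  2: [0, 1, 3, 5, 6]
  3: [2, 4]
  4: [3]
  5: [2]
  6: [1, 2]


Visit 1, enqueue [0, 2, 6]
Visit 0, enqueue []
Visit 2, enqueue [3, 5]
Visit 6, enqueue []
Visit 3, enqueue [4]
Visit 5, enqueue []
Visit 4, enqueue []

BFS order: [1, 0, 2, 6, 3, 5, 4]


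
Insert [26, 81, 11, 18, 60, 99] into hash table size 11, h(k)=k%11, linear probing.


Insert 26: h=4 -> slot 4
Insert 81: h=4, 1 probes -> slot 5
Insert 11: h=0 -> slot 0
Insert 18: h=7 -> slot 7
Insert 60: h=5, 1 probes -> slot 6
Insert 99: h=0, 1 probes -> slot 1

Table: [11, 99, None, None, 26, 81, 60, 18, None, None, None]


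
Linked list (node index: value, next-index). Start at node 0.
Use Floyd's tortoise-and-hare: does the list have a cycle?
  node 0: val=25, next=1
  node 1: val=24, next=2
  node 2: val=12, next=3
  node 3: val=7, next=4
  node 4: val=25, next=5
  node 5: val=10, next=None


Floyd's tortoise (slow, +1) and hare (fast, +2):
  init: slow=0, fast=0
  step 1: slow=1, fast=2
  step 2: slow=2, fast=4
  step 3: fast 4->5->None, no cycle

Cycle: no


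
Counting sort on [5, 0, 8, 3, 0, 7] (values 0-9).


Input: [5, 0, 8, 3, 0, 7]
Counts: [2, 0, 0, 1, 0, 1, 0, 1, 1, 0]

Sorted: [0, 0, 3, 5, 7, 8]


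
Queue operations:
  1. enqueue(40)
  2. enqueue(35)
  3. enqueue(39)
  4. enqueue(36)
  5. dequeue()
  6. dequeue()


enqueue(40) -> [40]
enqueue(35) -> [40, 35]
enqueue(39) -> [40, 35, 39]
enqueue(36) -> [40, 35, 39, 36]
dequeue()->40, [35, 39, 36]
dequeue()->35, [39, 36]

Final queue: [39, 36]


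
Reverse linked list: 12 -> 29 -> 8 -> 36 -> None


Step 1: curr=12, set curr.next=prev(None) | reversed so far: 12
Step 2: curr=29, set curr.next=prev(12) | reversed so far: 29 -> 12
Step 3: curr=8, set curr.next=prev(29) | reversed so far: 8 -> 29 -> 12
Step 4: curr=36, set curr.next=prev(8) | reversed so far: 36 -> 8 -> 29 -> 12

36 -> 8 -> 29 -> 12 -> None


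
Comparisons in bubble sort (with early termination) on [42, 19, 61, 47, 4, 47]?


Algorithm: bubble sort (with early termination)
Input: [42, 19, 61, 47, 4, 47]
Sorted: [4, 19, 42, 47, 47, 61]

15


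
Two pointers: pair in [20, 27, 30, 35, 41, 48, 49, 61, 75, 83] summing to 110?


lo=0(20)+hi=9(83)=103
lo=1(27)+hi=9(83)=110

Yes: 27+83=110


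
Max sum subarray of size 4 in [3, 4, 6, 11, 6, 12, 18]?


[0:4]: 24
[1:5]: 27
[2:6]: 35
[3:7]: 47

Max: 47 at [3:7]


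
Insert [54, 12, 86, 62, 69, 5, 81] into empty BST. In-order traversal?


Insert 54: root
Insert 12: L from 54
Insert 86: R from 54
Insert 62: R from 54 -> L from 86
Insert 69: R from 54 -> L from 86 -> R from 62
Insert 5: L from 54 -> L from 12
Insert 81: R from 54 -> L from 86 -> R from 62 -> R from 69

In-order: [5, 12, 54, 62, 69, 81, 86]


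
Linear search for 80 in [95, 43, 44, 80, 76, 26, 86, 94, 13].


i=0: 95!=80
i=1: 43!=80
i=2: 44!=80
i=3: 80==80 found!

Found at 3, 4 comps


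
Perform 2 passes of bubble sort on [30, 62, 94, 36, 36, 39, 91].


Initial: [30, 62, 94, 36, 36, 39, 91]
Pass 1: [30, 62, 36, 36, 39, 91, 94] (4 swaps)
Pass 2: [30, 36, 36, 39, 62, 91, 94] (3 swaps)

After 2 passes: [30, 36, 36, 39, 62, 91, 94]


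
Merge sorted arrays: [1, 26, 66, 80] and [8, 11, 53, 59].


Take 1 from A
Take 8 from B
Take 11 from B
Take 26 from A
Take 53 from B
Take 59 from B

Merged: [1, 8, 11, 26, 53, 59, 66, 80]


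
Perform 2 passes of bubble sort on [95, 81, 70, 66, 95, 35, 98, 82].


Initial: [95, 81, 70, 66, 95, 35, 98, 82]
Pass 1: [81, 70, 66, 95, 35, 95, 82, 98] (5 swaps)
Pass 2: [70, 66, 81, 35, 95, 82, 95, 98] (4 swaps)

After 2 passes: [70, 66, 81, 35, 95, 82, 95, 98]
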